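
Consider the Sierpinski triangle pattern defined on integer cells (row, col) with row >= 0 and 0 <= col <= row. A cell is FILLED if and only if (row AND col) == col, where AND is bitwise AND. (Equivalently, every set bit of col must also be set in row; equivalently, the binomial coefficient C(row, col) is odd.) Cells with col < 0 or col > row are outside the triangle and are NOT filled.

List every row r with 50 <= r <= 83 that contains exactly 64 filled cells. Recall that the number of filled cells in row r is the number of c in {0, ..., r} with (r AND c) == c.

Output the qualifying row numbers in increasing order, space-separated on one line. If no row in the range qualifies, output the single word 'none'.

Row r has 2^popcount(r) filled cells, so we need popcount(r) = log2(64) = 6.
Scan r = 50..83 and keep those with exactly 6 one-bits:
r=50=110010 popcount=3 -> skip
r=51=110011 popcount=4 -> skip
r=52=110100 popcount=3 -> skip
r=53=110101 popcount=4 -> skip
r=54=110110 popcount=4 -> skip
r=55=110111 popcount=5 -> skip
r=56=111000 popcount=3 -> skip
r=57=111001 popcount=4 -> skip
r=58=111010 popcount=4 -> skip
r=59=111011 popcount=5 -> skip
r=60=111100 popcount=4 -> skip
r=61=111101 popcount=5 -> skip
r=62=111110 popcount=5 -> skip
r=63=111111 popcount=6 -> KEEP
r=64=1000000 popcount=1 -> skip
r=65=1000001 popcount=2 -> skip
r=66=1000010 popcount=2 -> skip
r=67=1000011 popcount=3 -> skip
r=68=1000100 popcount=2 -> skip
r=69=1000101 popcount=3 -> skip
r=70=1000110 popcount=3 -> skip
r=71=1000111 popcount=4 -> skip
r=72=1001000 popcount=2 -> skip
r=73=1001001 popcount=3 -> skip
r=74=1001010 popcount=3 -> skip
r=75=1001011 popcount=4 -> skip
r=76=1001100 popcount=3 -> skip
r=77=1001101 popcount=4 -> skip
r=78=1001110 popcount=4 -> skip
r=79=1001111 popcount=5 -> skip
r=80=1010000 popcount=2 -> skip
r=81=1010001 popcount=3 -> skip
r=82=1010010 popcount=3 -> skip
r=83=1010011 popcount=4 -> skip
Kept rows: 63

Answer: 63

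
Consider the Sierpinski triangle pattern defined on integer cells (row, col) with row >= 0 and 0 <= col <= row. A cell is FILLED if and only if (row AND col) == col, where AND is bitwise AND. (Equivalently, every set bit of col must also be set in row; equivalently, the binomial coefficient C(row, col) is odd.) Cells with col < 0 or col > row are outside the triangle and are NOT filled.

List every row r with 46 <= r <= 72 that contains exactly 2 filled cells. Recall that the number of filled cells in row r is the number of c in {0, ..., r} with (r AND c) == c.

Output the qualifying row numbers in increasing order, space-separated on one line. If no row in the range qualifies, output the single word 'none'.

Row r has 2^popcount(r) filled cells, so we need popcount(r) = log2(2) = 1.
Scan r = 46..72 and keep those with exactly 1 one-bits:
r=46=101110 popcount=4 -> skip
r=47=101111 popcount=5 -> skip
r=48=110000 popcount=2 -> skip
r=49=110001 popcount=3 -> skip
r=50=110010 popcount=3 -> skip
r=51=110011 popcount=4 -> skip
r=52=110100 popcount=3 -> skip
r=53=110101 popcount=4 -> skip
r=54=110110 popcount=4 -> skip
r=55=110111 popcount=5 -> skip
r=56=111000 popcount=3 -> skip
r=57=111001 popcount=4 -> skip
r=58=111010 popcount=4 -> skip
r=59=111011 popcount=5 -> skip
r=60=111100 popcount=4 -> skip
r=61=111101 popcount=5 -> skip
r=62=111110 popcount=5 -> skip
r=63=111111 popcount=6 -> skip
r=64=1000000 popcount=1 -> KEEP
r=65=1000001 popcount=2 -> skip
r=66=1000010 popcount=2 -> skip
r=67=1000011 popcount=3 -> skip
r=68=1000100 popcount=2 -> skip
r=69=1000101 popcount=3 -> skip
r=70=1000110 popcount=3 -> skip
r=71=1000111 popcount=4 -> skip
r=72=1001000 popcount=2 -> skip
Kept rows: 64

Answer: 64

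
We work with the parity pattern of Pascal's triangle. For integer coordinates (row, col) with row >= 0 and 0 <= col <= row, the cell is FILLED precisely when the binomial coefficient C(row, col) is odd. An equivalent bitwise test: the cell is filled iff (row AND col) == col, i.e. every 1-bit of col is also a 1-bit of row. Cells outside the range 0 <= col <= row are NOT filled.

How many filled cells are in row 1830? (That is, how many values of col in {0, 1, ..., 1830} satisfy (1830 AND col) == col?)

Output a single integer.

1830 in binary = 11100100110
popcount(1830) = number of 1-bits in 11100100110 = 6
A col c satisfies (1830 AND c) == c iff every set bit of c is also set in 1830; each of the 6 set bits of 1830 can independently be on or off in c.
count = 2^6 = 64

Answer: 64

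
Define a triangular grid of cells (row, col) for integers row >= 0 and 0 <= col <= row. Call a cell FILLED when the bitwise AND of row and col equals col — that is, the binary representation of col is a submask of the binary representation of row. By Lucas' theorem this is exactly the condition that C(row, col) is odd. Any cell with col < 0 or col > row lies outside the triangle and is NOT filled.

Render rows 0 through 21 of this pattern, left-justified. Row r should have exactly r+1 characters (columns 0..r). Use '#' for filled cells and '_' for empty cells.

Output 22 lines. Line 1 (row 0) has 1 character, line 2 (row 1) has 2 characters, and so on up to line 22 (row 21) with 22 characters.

r0=0: #
r1=1: ##
r2=10: #_#
r3=11: ####
r4=100: #___#
r5=101: ##__##
r6=110: #_#_#_#
r7=111: ########
r8=1000: #_______#
r9=1001: ##______##
r10=1010: #_#_____#_#
r11=1011: ####____####
r12=1100: #___#___#___#
r13=1101: ##__##__##__##
r14=1110: #_#_#_#_#_#_#_#
r15=1111: ################
r16=10000: #_______________#
r17=10001: ##______________##
r18=10010: #_#_____________#_#
r19=10011: ####____________####
r20=10100: #___#___________#___#
r21=10101: ##__##__________##__##

Answer: #
##
#_#
####
#___#
##__##
#_#_#_#
########
#_______#
##______##
#_#_____#_#
####____####
#___#___#___#
##__##__##__##
#_#_#_#_#_#_#_#
################
#_______________#
##______________##
#_#_____________#_#
####____________####
#___#___________#___#
##__##__________##__##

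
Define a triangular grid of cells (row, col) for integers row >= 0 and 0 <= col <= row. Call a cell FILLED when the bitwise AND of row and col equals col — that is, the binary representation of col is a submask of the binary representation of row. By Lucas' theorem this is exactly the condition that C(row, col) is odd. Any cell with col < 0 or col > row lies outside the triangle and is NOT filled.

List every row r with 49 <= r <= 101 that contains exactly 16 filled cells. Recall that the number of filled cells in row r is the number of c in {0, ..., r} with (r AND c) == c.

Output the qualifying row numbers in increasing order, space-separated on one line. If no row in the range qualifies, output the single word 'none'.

Row r has 2^popcount(r) filled cells, so we need popcount(r) = log2(16) = 4.
Scan r = 49..101 and keep those with exactly 4 one-bits:
r=49=110001 popcount=3 -> skip
r=50=110010 popcount=3 -> skip
r=51=110011 popcount=4 -> KEEP
r=52=110100 popcount=3 -> skip
r=53=110101 popcount=4 -> KEEP
r=54=110110 popcount=4 -> KEEP
r=55=110111 popcount=5 -> skip
r=56=111000 popcount=3 -> skip
r=57=111001 popcount=4 -> KEEP
r=58=111010 popcount=4 -> KEEP
r=59=111011 popcount=5 -> skip
r=60=111100 popcount=4 -> KEEP
r=61=111101 popcount=5 -> skip
r=62=111110 popcount=5 -> skip
r=63=111111 popcount=6 -> skip
r=64=1000000 popcount=1 -> skip
r=65=1000001 popcount=2 -> skip
r=66=1000010 popcount=2 -> skip
r=67=1000011 popcount=3 -> skip
r=68=1000100 popcount=2 -> skip
r=69=1000101 popcount=3 -> skip
r=70=1000110 popcount=3 -> skip
r=71=1000111 popcount=4 -> KEEP
r=72=1001000 popcount=2 -> skip
r=73=1001001 popcount=3 -> skip
r=74=1001010 popcount=3 -> skip
r=75=1001011 popcount=4 -> KEEP
r=76=1001100 popcount=3 -> skip
r=77=1001101 popcount=4 -> KEEP
r=78=1001110 popcount=4 -> KEEP
r=79=1001111 popcount=5 -> skip
r=80=1010000 popcount=2 -> skip
r=81=1010001 popcount=3 -> skip
r=82=1010010 popcount=3 -> skip
r=83=1010011 popcount=4 -> KEEP
r=84=1010100 popcount=3 -> skip
r=85=1010101 popcount=4 -> KEEP
r=86=1010110 popcount=4 -> KEEP
r=87=1010111 popcount=5 -> skip
r=88=1011000 popcount=3 -> skip
r=89=1011001 popcount=4 -> KEEP
r=90=1011010 popcount=4 -> KEEP
r=91=1011011 popcount=5 -> skip
r=92=1011100 popcount=4 -> KEEP
r=93=1011101 popcount=5 -> skip
r=94=1011110 popcount=5 -> skip
r=95=1011111 popcount=6 -> skip
r=96=1100000 popcount=2 -> skip
r=97=1100001 popcount=3 -> skip
r=98=1100010 popcount=3 -> skip
r=99=1100011 popcount=4 -> KEEP
r=100=1100100 popcount=3 -> skip
r=101=1100101 popcount=4 -> KEEP
Kept rows: 51 53 54 57 58 60 71 75 77 78 83 85 86 89 90 92 99 101

Answer: 51 53 54 57 58 60 71 75 77 78 83 85 86 89 90 92 99 101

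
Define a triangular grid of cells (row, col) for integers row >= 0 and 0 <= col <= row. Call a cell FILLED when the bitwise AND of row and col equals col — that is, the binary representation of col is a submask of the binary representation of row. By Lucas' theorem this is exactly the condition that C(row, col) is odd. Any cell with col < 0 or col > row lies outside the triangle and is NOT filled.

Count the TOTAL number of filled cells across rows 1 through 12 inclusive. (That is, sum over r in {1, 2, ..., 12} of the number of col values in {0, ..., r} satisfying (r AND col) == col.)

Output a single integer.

Answer: 48

Derivation:
r1=1 pc1: +2 =2
r2=10 pc1: +2 =4
r3=11 pc2: +4 =8
r4=100 pc1: +2 =10
r5=101 pc2: +4 =14
r6=110 pc2: +4 =18
r7=111 pc3: +8 =26
r8=1000 pc1: +2 =28
r9=1001 pc2: +4 =32
r10=1010 pc2: +4 =36
r11=1011 pc3: +8 =44
r12=1100 pc2: +4 =48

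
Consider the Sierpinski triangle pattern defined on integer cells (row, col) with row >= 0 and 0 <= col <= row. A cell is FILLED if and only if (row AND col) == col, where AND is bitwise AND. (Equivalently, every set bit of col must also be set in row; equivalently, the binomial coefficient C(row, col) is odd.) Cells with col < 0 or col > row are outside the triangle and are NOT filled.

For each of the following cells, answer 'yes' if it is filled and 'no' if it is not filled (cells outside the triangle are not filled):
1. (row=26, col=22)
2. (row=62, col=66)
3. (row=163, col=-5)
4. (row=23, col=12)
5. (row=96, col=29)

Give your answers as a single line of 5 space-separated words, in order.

(26,22): row=0b11010, col=0b10110, row AND col = 0b10010 = 18; 18 != 22 -> empty
(62,66): col outside [0, 62] -> not filled
(163,-5): col outside [0, 163] -> not filled
(23,12): row=0b10111, col=0b1100, row AND col = 0b100 = 4; 4 != 12 -> empty
(96,29): row=0b1100000, col=0b11101, row AND col = 0b0 = 0; 0 != 29 -> empty

Answer: no no no no no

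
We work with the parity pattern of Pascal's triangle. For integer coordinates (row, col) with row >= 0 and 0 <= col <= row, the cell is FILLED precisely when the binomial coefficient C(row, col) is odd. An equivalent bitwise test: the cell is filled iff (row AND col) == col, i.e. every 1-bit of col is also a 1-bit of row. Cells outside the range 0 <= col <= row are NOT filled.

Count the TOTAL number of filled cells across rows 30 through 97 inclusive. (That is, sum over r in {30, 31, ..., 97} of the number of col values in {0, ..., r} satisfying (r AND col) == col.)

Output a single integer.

Answer: 1032

Derivation:
r30=11110 pc4: +16 =16
r31=11111 pc5: +32 =48
r32=100000 pc1: +2 =50
r33=100001 pc2: +4 =54
r34=100010 pc2: +4 =58
r35=100011 pc3: +8 =66
r36=100100 pc2: +4 =70
r37=100101 pc3: +8 =78
r38=100110 pc3: +8 =86
r39=100111 pc4: +16 =102
r40=101000 pc2: +4 =106
r41=101001 pc3: +8 =114
r42=101010 pc3: +8 =122
r43=101011 pc4: +16 =138
r44=101100 pc3: +8 =146
r45=101101 pc4: +16 =162
r46=101110 pc4: +16 =178
r47=101111 pc5: +32 =210
r48=110000 pc2: +4 =214
r49=110001 pc3: +8 =222
r50=110010 pc3: +8 =230
r51=110011 pc4: +16 =246
r52=110100 pc3: +8 =254
r53=110101 pc4: +16 =270
r54=110110 pc4: +16 =286
r55=110111 pc5: +32 =318
r56=111000 pc3: +8 =326
r57=111001 pc4: +16 =342
r58=111010 pc4: +16 =358
r59=111011 pc5: +32 =390
r60=111100 pc4: +16 =406
r61=111101 pc5: +32 =438
r62=111110 pc5: +32 =470
r63=111111 pc6: +64 =534
r64=1000000 pc1: +2 =536
r65=1000001 pc2: +4 =540
r66=1000010 pc2: +4 =544
r67=1000011 pc3: +8 =552
r68=1000100 pc2: +4 =556
r69=1000101 pc3: +8 =564
r70=1000110 pc3: +8 =572
r71=1000111 pc4: +16 =588
r72=1001000 pc2: +4 =592
r73=1001001 pc3: +8 =600
r74=1001010 pc3: +8 =608
r75=1001011 pc4: +16 =624
r76=1001100 pc3: +8 =632
r77=1001101 pc4: +16 =648
r78=1001110 pc4: +16 =664
r79=1001111 pc5: +32 =696
r80=1010000 pc2: +4 =700
r81=1010001 pc3: +8 =708
r82=1010010 pc3: +8 =716
r83=1010011 pc4: +16 =732
r84=1010100 pc3: +8 =740
r85=1010101 pc4: +16 =756
r86=1010110 pc4: +16 =772
r87=1010111 pc5: +32 =804
r88=1011000 pc3: +8 =812
r89=1011001 pc4: +16 =828
r90=1011010 pc4: +16 =844
r91=1011011 pc5: +32 =876
r92=1011100 pc4: +16 =892
r93=1011101 pc5: +32 =924
r94=1011110 pc5: +32 =956
r95=1011111 pc6: +64 =1020
r96=1100000 pc2: +4 =1024
r97=1100001 pc3: +8 =1032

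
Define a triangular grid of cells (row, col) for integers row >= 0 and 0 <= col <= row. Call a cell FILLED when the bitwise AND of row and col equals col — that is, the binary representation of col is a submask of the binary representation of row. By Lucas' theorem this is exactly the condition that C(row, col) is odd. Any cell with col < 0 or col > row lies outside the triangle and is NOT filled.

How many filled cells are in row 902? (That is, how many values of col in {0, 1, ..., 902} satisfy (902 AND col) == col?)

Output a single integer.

Answer: 32

Derivation:
902 in binary = 1110000110
popcount(902) = number of 1-bits in 1110000110 = 5
A col c satisfies (902 AND c) == c iff every set bit of c is also set in 902; each of the 5 set bits of 902 can independently be on or off in c.
count = 2^5 = 32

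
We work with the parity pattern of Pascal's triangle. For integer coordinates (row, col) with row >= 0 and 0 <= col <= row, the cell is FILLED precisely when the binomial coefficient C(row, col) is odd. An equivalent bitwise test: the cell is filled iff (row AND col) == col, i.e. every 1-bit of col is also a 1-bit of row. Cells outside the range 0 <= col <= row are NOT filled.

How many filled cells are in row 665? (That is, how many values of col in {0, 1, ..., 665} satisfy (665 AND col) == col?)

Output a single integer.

665 in binary = 1010011001
popcount(665) = number of 1-bits in 1010011001 = 5
A col c satisfies (665 AND c) == c iff every set bit of c is also set in 665; each of the 5 set bits of 665 can independently be on or off in c.
count = 2^5 = 32

Answer: 32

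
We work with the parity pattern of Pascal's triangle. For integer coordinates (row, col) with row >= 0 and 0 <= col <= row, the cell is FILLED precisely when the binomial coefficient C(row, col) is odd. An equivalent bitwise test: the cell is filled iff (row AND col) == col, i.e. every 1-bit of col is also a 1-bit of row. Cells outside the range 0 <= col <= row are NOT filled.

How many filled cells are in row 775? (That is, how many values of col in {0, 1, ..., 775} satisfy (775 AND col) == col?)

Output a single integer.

775 in binary = 1100000111
popcount(775) = number of 1-bits in 1100000111 = 5
A col c satisfies (775 AND c) == c iff every set bit of c is also set in 775; each of the 5 set bits of 775 can independently be on or off in c.
count = 2^5 = 32

Answer: 32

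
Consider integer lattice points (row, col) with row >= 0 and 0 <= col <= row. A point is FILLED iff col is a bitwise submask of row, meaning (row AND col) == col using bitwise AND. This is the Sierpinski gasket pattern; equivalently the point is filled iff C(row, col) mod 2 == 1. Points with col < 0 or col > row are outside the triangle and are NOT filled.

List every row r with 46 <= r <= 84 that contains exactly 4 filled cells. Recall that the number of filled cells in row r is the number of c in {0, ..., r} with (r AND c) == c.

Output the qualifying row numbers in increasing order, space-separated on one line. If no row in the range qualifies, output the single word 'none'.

Row r has 2^popcount(r) filled cells, so we need popcount(r) = log2(4) = 2.
Scan r = 46..84 and keep those with exactly 2 one-bits:
r=46=101110 popcount=4 -> skip
r=47=101111 popcount=5 -> skip
r=48=110000 popcount=2 -> KEEP
r=49=110001 popcount=3 -> skip
r=50=110010 popcount=3 -> skip
r=51=110011 popcount=4 -> skip
r=52=110100 popcount=3 -> skip
r=53=110101 popcount=4 -> skip
r=54=110110 popcount=4 -> skip
r=55=110111 popcount=5 -> skip
r=56=111000 popcount=3 -> skip
r=57=111001 popcount=4 -> skip
r=58=111010 popcount=4 -> skip
r=59=111011 popcount=5 -> skip
r=60=111100 popcount=4 -> skip
r=61=111101 popcount=5 -> skip
r=62=111110 popcount=5 -> skip
r=63=111111 popcount=6 -> skip
r=64=1000000 popcount=1 -> skip
r=65=1000001 popcount=2 -> KEEP
r=66=1000010 popcount=2 -> KEEP
r=67=1000011 popcount=3 -> skip
r=68=1000100 popcount=2 -> KEEP
r=69=1000101 popcount=3 -> skip
r=70=1000110 popcount=3 -> skip
r=71=1000111 popcount=4 -> skip
r=72=1001000 popcount=2 -> KEEP
r=73=1001001 popcount=3 -> skip
r=74=1001010 popcount=3 -> skip
r=75=1001011 popcount=4 -> skip
r=76=1001100 popcount=3 -> skip
r=77=1001101 popcount=4 -> skip
r=78=1001110 popcount=4 -> skip
r=79=1001111 popcount=5 -> skip
r=80=1010000 popcount=2 -> KEEP
r=81=1010001 popcount=3 -> skip
r=82=1010010 popcount=3 -> skip
r=83=1010011 popcount=4 -> skip
r=84=1010100 popcount=3 -> skip
Kept rows: 48 65 66 68 72 80

Answer: 48 65 66 68 72 80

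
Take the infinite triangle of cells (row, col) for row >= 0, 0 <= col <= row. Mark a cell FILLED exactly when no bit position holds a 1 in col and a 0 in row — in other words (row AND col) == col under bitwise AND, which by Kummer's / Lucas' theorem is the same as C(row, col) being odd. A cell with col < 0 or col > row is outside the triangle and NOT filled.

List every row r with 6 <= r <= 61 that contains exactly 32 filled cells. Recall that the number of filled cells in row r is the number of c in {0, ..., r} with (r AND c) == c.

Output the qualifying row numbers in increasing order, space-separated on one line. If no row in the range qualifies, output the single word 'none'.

Row r has 2^popcount(r) filled cells, so we need popcount(r) = log2(32) = 5.
Scan r = 6..61 and keep those with exactly 5 one-bits:
r=6=110 popcount=2 -> skip
r=7=111 popcount=3 -> skip
r=8=1000 popcount=1 -> skip
r=9=1001 popcount=2 -> skip
r=10=1010 popcount=2 -> skip
r=11=1011 popcount=3 -> skip
r=12=1100 popcount=2 -> skip
r=13=1101 popcount=3 -> skip
r=14=1110 popcount=3 -> skip
r=15=1111 popcount=4 -> skip
r=16=10000 popcount=1 -> skip
r=17=10001 popcount=2 -> skip
r=18=10010 popcount=2 -> skip
r=19=10011 popcount=3 -> skip
r=20=10100 popcount=2 -> skip
r=21=10101 popcount=3 -> skip
r=22=10110 popcount=3 -> skip
r=23=10111 popcount=4 -> skip
r=24=11000 popcount=2 -> skip
r=25=11001 popcount=3 -> skip
r=26=11010 popcount=3 -> skip
r=27=11011 popcount=4 -> skip
r=28=11100 popcount=3 -> skip
r=29=11101 popcount=4 -> skip
r=30=11110 popcount=4 -> skip
r=31=11111 popcount=5 -> KEEP
r=32=100000 popcount=1 -> skip
r=33=100001 popcount=2 -> skip
r=34=100010 popcount=2 -> skip
r=35=100011 popcount=3 -> skip
r=36=100100 popcount=2 -> skip
r=37=100101 popcount=3 -> skip
r=38=100110 popcount=3 -> skip
r=39=100111 popcount=4 -> skip
r=40=101000 popcount=2 -> skip
r=41=101001 popcount=3 -> skip
r=42=101010 popcount=3 -> skip
r=43=101011 popcount=4 -> skip
r=44=101100 popcount=3 -> skip
r=45=101101 popcount=4 -> skip
r=46=101110 popcount=4 -> skip
r=47=101111 popcount=5 -> KEEP
r=48=110000 popcount=2 -> skip
r=49=110001 popcount=3 -> skip
r=50=110010 popcount=3 -> skip
r=51=110011 popcount=4 -> skip
r=52=110100 popcount=3 -> skip
r=53=110101 popcount=4 -> skip
r=54=110110 popcount=4 -> skip
r=55=110111 popcount=5 -> KEEP
r=56=111000 popcount=3 -> skip
r=57=111001 popcount=4 -> skip
r=58=111010 popcount=4 -> skip
r=59=111011 popcount=5 -> KEEP
r=60=111100 popcount=4 -> skip
r=61=111101 popcount=5 -> KEEP
Kept rows: 31 47 55 59 61

Answer: 31 47 55 59 61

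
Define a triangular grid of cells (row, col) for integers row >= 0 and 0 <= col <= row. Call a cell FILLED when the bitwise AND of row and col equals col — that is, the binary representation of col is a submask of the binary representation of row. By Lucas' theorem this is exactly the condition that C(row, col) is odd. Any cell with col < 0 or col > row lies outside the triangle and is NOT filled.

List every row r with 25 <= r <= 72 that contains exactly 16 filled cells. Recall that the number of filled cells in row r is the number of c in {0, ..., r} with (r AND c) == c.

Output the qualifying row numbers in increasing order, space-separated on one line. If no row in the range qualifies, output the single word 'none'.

Answer: 27 29 30 39 43 45 46 51 53 54 57 58 60 71

Derivation:
Row r has 2^popcount(r) filled cells, so we need popcount(r) = log2(16) = 4.
Scan r = 25..72 and keep those with exactly 4 one-bits:
r=25=11001 popcount=3 -> skip
r=26=11010 popcount=3 -> skip
r=27=11011 popcount=4 -> KEEP
r=28=11100 popcount=3 -> skip
r=29=11101 popcount=4 -> KEEP
r=30=11110 popcount=4 -> KEEP
r=31=11111 popcount=5 -> skip
r=32=100000 popcount=1 -> skip
r=33=100001 popcount=2 -> skip
r=34=100010 popcount=2 -> skip
r=35=100011 popcount=3 -> skip
r=36=100100 popcount=2 -> skip
r=37=100101 popcount=3 -> skip
r=38=100110 popcount=3 -> skip
r=39=100111 popcount=4 -> KEEP
r=40=101000 popcount=2 -> skip
r=41=101001 popcount=3 -> skip
r=42=101010 popcount=3 -> skip
r=43=101011 popcount=4 -> KEEP
r=44=101100 popcount=3 -> skip
r=45=101101 popcount=4 -> KEEP
r=46=101110 popcount=4 -> KEEP
r=47=101111 popcount=5 -> skip
r=48=110000 popcount=2 -> skip
r=49=110001 popcount=3 -> skip
r=50=110010 popcount=3 -> skip
r=51=110011 popcount=4 -> KEEP
r=52=110100 popcount=3 -> skip
r=53=110101 popcount=4 -> KEEP
r=54=110110 popcount=4 -> KEEP
r=55=110111 popcount=5 -> skip
r=56=111000 popcount=3 -> skip
r=57=111001 popcount=4 -> KEEP
r=58=111010 popcount=4 -> KEEP
r=59=111011 popcount=5 -> skip
r=60=111100 popcount=4 -> KEEP
r=61=111101 popcount=5 -> skip
r=62=111110 popcount=5 -> skip
r=63=111111 popcount=6 -> skip
r=64=1000000 popcount=1 -> skip
r=65=1000001 popcount=2 -> skip
r=66=1000010 popcount=2 -> skip
r=67=1000011 popcount=3 -> skip
r=68=1000100 popcount=2 -> skip
r=69=1000101 popcount=3 -> skip
r=70=1000110 popcount=3 -> skip
r=71=1000111 popcount=4 -> KEEP
r=72=1001000 popcount=2 -> skip
Kept rows: 27 29 30 39 43 45 46 51 53 54 57 58 60 71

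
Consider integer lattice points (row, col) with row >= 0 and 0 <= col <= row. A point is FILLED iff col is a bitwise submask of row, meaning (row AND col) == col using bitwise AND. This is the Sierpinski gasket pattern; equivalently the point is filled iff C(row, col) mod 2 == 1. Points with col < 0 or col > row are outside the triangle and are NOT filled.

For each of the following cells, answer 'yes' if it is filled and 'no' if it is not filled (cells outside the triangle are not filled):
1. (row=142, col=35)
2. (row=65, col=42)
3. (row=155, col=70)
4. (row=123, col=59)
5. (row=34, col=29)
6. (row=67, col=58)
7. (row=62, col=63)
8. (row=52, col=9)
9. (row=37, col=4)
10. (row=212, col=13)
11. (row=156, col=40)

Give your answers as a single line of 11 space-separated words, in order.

(142,35): row=0b10001110, col=0b100011, row AND col = 0b10 = 2; 2 != 35 -> empty
(65,42): row=0b1000001, col=0b101010, row AND col = 0b0 = 0; 0 != 42 -> empty
(155,70): row=0b10011011, col=0b1000110, row AND col = 0b10 = 2; 2 != 70 -> empty
(123,59): row=0b1111011, col=0b111011, row AND col = 0b111011 = 59; 59 == 59 -> filled
(34,29): row=0b100010, col=0b11101, row AND col = 0b0 = 0; 0 != 29 -> empty
(67,58): row=0b1000011, col=0b111010, row AND col = 0b10 = 2; 2 != 58 -> empty
(62,63): col outside [0, 62] -> not filled
(52,9): row=0b110100, col=0b1001, row AND col = 0b0 = 0; 0 != 9 -> empty
(37,4): row=0b100101, col=0b100, row AND col = 0b100 = 4; 4 == 4 -> filled
(212,13): row=0b11010100, col=0b1101, row AND col = 0b100 = 4; 4 != 13 -> empty
(156,40): row=0b10011100, col=0b101000, row AND col = 0b1000 = 8; 8 != 40 -> empty

Answer: no no no yes no no no no yes no no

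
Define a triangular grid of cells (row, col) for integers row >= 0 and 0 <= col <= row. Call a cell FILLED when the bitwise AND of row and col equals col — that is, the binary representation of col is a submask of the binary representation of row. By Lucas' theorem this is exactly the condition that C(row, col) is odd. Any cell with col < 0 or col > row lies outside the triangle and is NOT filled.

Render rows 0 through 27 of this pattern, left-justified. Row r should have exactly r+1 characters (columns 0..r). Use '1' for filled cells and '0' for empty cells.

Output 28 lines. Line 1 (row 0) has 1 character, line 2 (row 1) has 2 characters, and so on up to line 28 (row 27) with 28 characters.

r0=0: 1
r1=1: 11
r2=10: 101
r3=11: 1111
r4=100: 10001
r5=101: 110011
r6=110: 1010101
r7=111: 11111111
r8=1000: 100000001
r9=1001: 1100000011
r10=1010: 10100000101
r11=1011: 111100001111
r12=1100: 1000100010001
r13=1101: 11001100110011
r14=1110: 101010101010101
r15=1111: 1111111111111111
r16=10000: 10000000000000001
r17=10001: 110000000000000011
r18=10010: 1010000000000000101
r19=10011: 11110000000000001111
r20=10100: 100010000000000010001
r21=10101: 1100110000000000110011
r22=10110: 10101010000000001010101
r23=10111: 111111110000000011111111
r24=11000: 1000000010000000100000001
r25=11001: 11000000110000001100000011
r26=11010: 101000001010000010100000101
r27=11011: 1111000011110000111100001111

Answer: 1
11
101
1111
10001
110011
1010101
11111111
100000001
1100000011
10100000101
111100001111
1000100010001
11001100110011
101010101010101
1111111111111111
10000000000000001
110000000000000011
1010000000000000101
11110000000000001111
100010000000000010001
1100110000000000110011
10101010000000001010101
111111110000000011111111
1000000010000000100000001
11000000110000001100000011
101000001010000010100000101
1111000011110000111100001111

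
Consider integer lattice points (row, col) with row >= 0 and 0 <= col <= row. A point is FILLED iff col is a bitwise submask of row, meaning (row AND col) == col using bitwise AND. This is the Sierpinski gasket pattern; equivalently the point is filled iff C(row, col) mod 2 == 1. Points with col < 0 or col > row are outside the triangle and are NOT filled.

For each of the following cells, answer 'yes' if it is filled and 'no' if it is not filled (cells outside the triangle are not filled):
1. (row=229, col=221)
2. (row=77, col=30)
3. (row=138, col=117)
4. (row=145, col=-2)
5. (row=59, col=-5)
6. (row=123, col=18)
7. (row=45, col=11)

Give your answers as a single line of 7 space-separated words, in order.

(229,221): row=0b11100101, col=0b11011101, row AND col = 0b11000101 = 197; 197 != 221 -> empty
(77,30): row=0b1001101, col=0b11110, row AND col = 0b1100 = 12; 12 != 30 -> empty
(138,117): row=0b10001010, col=0b1110101, row AND col = 0b0 = 0; 0 != 117 -> empty
(145,-2): col outside [0, 145] -> not filled
(59,-5): col outside [0, 59] -> not filled
(123,18): row=0b1111011, col=0b10010, row AND col = 0b10010 = 18; 18 == 18 -> filled
(45,11): row=0b101101, col=0b1011, row AND col = 0b1001 = 9; 9 != 11 -> empty

Answer: no no no no no yes no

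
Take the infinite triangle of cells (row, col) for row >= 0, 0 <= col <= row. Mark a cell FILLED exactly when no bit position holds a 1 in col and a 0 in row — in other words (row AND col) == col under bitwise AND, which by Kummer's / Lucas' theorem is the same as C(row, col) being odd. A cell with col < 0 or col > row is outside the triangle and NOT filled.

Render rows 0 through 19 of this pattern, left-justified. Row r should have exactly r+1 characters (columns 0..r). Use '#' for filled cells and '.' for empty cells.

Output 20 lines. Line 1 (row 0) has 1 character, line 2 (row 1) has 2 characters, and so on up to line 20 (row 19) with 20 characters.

Answer: #
##
#.#
####
#...#
##..##
#.#.#.#
########
#.......#
##......##
#.#.....#.#
####....####
#...#...#...#
##..##..##..##
#.#.#.#.#.#.#.#
################
#...............#
##..............##
#.#.............#.#
####............####

Derivation:
r0=0: #
r1=1: ##
r2=10: #.#
r3=11: ####
r4=100: #...#
r5=101: ##..##
r6=110: #.#.#.#
r7=111: ########
r8=1000: #.......#
r9=1001: ##......##
r10=1010: #.#.....#.#
r11=1011: ####....####
r12=1100: #...#...#...#
r13=1101: ##..##..##..##
r14=1110: #.#.#.#.#.#.#.#
r15=1111: ################
r16=10000: #...............#
r17=10001: ##..............##
r18=10010: #.#.............#.#
r19=10011: ####............####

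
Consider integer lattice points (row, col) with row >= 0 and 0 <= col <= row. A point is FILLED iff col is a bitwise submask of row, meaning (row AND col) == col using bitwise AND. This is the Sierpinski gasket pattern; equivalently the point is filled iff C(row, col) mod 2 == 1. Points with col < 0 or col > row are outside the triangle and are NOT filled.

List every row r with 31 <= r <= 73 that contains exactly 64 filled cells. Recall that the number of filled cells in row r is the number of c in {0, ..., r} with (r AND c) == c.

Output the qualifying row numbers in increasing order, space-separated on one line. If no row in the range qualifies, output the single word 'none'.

Answer: 63

Derivation:
Row r has 2^popcount(r) filled cells, so we need popcount(r) = log2(64) = 6.
Scan r = 31..73 and keep those with exactly 6 one-bits:
r=31=11111 popcount=5 -> skip
r=32=100000 popcount=1 -> skip
r=33=100001 popcount=2 -> skip
r=34=100010 popcount=2 -> skip
r=35=100011 popcount=3 -> skip
r=36=100100 popcount=2 -> skip
r=37=100101 popcount=3 -> skip
r=38=100110 popcount=3 -> skip
r=39=100111 popcount=4 -> skip
r=40=101000 popcount=2 -> skip
r=41=101001 popcount=3 -> skip
r=42=101010 popcount=3 -> skip
r=43=101011 popcount=4 -> skip
r=44=101100 popcount=3 -> skip
r=45=101101 popcount=4 -> skip
r=46=101110 popcount=4 -> skip
r=47=101111 popcount=5 -> skip
r=48=110000 popcount=2 -> skip
r=49=110001 popcount=3 -> skip
r=50=110010 popcount=3 -> skip
r=51=110011 popcount=4 -> skip
r=52=110100 popcount=3 -> skip
r=53=110101 popcount=4 -> skip
r=54=110110 popcount=4 -> skip
r=55=110111 popcount=5 -> skip
r=56=111000 popcount=3 -> skip
r=57=111001 popcount=4 -> skip
r=58=111010 popcount=4 -> skip
r=59=111011 popcount=5 -> skip
r=60=111100 popcount=4 -> skip
r=61=111101 popcount=5 -> skip
r=62=111110 popcount=5 -> skip
r=63=111111 popcount=6 -> KEEP
r=64=1000000 popcount=1 -> skip
r=65=1000001 popcount=2 -> skip
r=66=1000010 popcount=2 -> skip
r=67=1000011 popcount=3 -> skip
r=68=1000100 popcount=2 -> skip
r=69=1000101 popcount=3 -> skip
r=70=1000110 popcount=3 -> skip
r=71=1000111 popcount=4 -> skip
r=72=1001000 popcount=2 -> skip
r=73=1001001 popcount=3 -> skip
Kept rows: 63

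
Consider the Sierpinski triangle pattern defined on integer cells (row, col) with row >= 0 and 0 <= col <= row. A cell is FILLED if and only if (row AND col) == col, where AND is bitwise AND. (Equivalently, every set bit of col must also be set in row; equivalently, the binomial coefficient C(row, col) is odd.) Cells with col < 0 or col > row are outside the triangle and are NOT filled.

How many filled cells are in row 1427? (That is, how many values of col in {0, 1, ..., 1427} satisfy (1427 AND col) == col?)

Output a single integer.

Answer: 64

Derivation:
1427 in binary = 10110010011
popcount(1427) = number of 1-bits in 10110010011 = 6
A col c satisfies (1427 AND c) == c iff every set bit of c is also set in 1427; each of the 6 set bits of 1427 can independently be on or off in c.
count = 2^6 = 64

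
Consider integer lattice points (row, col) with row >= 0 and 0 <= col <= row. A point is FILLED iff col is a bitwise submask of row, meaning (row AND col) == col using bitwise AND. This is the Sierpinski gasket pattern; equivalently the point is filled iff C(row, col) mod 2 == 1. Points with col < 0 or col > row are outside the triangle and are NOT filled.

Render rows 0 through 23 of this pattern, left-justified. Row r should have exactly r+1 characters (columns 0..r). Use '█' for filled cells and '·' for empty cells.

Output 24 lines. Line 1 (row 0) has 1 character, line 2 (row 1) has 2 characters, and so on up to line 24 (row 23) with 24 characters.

r0=0: █
r1=1: ██
r2=10: █·█
r3=11: ████
r4=100: █···█
r5=101: ██··██
r6=110: █·█·█·█
r7=111: ████████
r8=1000: █·······█
r9=1001: ██······██
r10=1010: █·█·····█·█
r11=1011: ████····████
r12=1100: █···█···█···█
r13=1101: ██··██··██··██
r14=1110: █·█·█·█·█·█·█·█
r15=1111: ████████████████
r16=10000: █···············█
r17=10001: ██··············██
r18=10010: █·█·············█·█
r19=10011: ████············████
r20=10100: █···█···········█···█
r21=10101: ██··██··········██··██
r22=10110: █·█·█·█·········█·█·█·█
r23=10111: ████████········████████

Answer: █
██
█·█
████
█···█
██··██
█·█·█·█
████████
█·······█
██······██
█·█·····█·█
████····████
█···█···█···█
██··██··██··██
█·█·█·█·█·█·█·█
████████████████
█···············█
██··············██
█·█·············█·█
████············████
█···█···········█···█
██··██··········██··██
█·█·█·█·········█·█·█·█
████████········████████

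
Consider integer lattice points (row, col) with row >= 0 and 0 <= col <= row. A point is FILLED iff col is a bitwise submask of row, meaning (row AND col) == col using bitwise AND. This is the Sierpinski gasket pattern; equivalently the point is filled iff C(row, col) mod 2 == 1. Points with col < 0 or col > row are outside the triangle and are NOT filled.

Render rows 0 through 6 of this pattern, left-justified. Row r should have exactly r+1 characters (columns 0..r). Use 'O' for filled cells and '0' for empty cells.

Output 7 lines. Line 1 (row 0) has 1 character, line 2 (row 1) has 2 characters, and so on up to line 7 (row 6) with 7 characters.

r0=0: O
r1=1: OO
r2=10: O0O
r3=11: OOOO
r4=100: O000O
r5=101: OO00OO
r6=110: O0O0O0O

Answer: O
OO
O0O
OOOO
O000O
OO00OO
O0O0O0O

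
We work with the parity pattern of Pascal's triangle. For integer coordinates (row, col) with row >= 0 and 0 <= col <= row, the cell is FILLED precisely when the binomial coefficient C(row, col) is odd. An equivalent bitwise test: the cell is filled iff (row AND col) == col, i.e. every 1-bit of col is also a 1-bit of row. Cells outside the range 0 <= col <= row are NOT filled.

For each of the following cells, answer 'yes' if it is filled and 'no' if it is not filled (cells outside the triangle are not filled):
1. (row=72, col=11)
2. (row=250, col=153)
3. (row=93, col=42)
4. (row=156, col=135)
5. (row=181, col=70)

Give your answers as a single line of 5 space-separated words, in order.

Answer: no no no no no

Derivation:
(72,11): row=0b1001000, col=0b1011, row AND col = 0b1000 = 8; 8 != 11 -> empty
(250,153): row=0b11111010, col=0b10011001, row AND col = 0b10011000 = 152; 152 != 153 -> empty
(93,42): row=0b1011101, col=0b101010, row AND col = 0b1000 = 8; 8 != 42 -> empty
(156,135): row=0b10011100, col=0b10000111, row AND col = 0b10000100 = 132; 132 != 135 -> empty
(181,70): row=0b10110101, col=0b1000110, row AND col = 0b100 = 4; 4 != 70 -> empty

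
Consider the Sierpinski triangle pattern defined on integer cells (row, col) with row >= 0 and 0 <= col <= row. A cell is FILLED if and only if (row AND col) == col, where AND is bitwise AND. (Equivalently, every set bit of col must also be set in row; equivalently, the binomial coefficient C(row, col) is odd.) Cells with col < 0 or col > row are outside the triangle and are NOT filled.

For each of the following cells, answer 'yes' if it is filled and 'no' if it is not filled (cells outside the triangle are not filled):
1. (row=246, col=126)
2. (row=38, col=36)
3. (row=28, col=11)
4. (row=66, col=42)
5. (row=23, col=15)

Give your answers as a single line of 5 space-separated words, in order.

(246,126): row=0b11110110, col=0b1111110, row AND col = 0b1110110 = 118; 118 != 126 -> empty
(38,36): row=0b100110, col=0b100100, row AND col = 0b100100 = 36; 36 == 36 -> filled
(28,11): row=0b11100, col=0b1011, row AND col = 0b1000 = 8; 8 != 11 -> empty
(66,42): row=0b1000010, col=0b101010, row AND col = 0b10 = 2; 2 != 42 -> empty
(23,15): row=0b10111, col=0b1111, row AND col = 0b111 = 7; 7 != 15 -> empty

Answer: no yes no no no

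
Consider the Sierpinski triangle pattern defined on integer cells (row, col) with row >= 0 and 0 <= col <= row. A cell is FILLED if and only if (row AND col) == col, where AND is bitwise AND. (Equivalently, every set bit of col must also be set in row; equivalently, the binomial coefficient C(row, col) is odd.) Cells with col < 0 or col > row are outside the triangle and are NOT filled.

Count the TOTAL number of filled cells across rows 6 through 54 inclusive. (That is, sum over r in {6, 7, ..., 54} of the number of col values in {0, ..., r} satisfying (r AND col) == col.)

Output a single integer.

Answer: 466

Derivation:
r6=110 pc2: +4 =4
r7=111 pc3: +8 =12
r8=1000 pc1: +2 =14
r9=1001 pc2: +4 =18
r10=1010 pc2: +4 =22
r11=1011 pc3: +8 =30
r12=1100 pc2: +4 =34
r13=1101 pc3: +8 =42
r14=1110 pc3: +8 =50
r15=1111 pc4: +16 =66
r16=10000 pc1: +2 =68
r17=10001 pc2: +4 =72
r18=10010 pc2: +4 =76
r19=10011 pc3: +8 =84
r20=10100 pc2: +4 =88
r21=10101 pc3: +8 =96
r22=10110 pc3: +8 =104
r23=10111 pc4: +16 =120
r24=11000 pc2: +4 =124
r25=11001 pc3: +8 =132
r26=11010 pc3: +8 =140
r27=11011 pc4: +16 =156
r28=11100 pc3: +8 =164
r29=11101 pc4: +16 =180
r30=11110 pc4: +16 =196
r31=11111 pc5: +32 =228
r32=100000 pc1: +2 =230
r33=100001 pc2: +4 =234
r34=100010 pc2: +4 =238
r35=100011 pc3: +8 =246
r36=100100 pc2: +4 =250
r37=100101 pc3: +8 =258
r38=100110 pc3: +8 =266
r39=100111 pc4: +16 =282
r40=101000 pc2: +4 =286
r41=101001 pc3: +8 =294
r42=101010 pc3: +8 =302
r43=101011 pc4: +16 =318
r44=101100 pc3: +8 =326
r45=101101 pc4: +16 =342
r46=101110 pc4: +16 =358
r47=101111 pc5: +32 =390
r48=110000 pc2: +4 =394
r49=110001 pc3: +8 =402
r50=110010 pc3: +8 =410
r51=110011 pc4: +16 =426
r52=110100 pc3: +8 =434
r53=110101 pc4: +16 =450
r54=110110 pc4: +16 =466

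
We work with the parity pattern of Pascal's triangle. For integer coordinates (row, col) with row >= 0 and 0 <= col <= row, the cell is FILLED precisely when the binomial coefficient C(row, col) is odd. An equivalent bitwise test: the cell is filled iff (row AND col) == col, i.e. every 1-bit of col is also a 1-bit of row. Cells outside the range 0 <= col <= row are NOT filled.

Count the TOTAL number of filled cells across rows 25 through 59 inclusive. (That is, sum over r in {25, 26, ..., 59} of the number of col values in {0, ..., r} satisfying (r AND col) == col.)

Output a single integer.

Answer: 446

Derivation:
r25=11001 pc3: +8 =8
r26=11010 pc3: +8 =16
r27=11011 pc4: +16 =32
r28=11100 pc3: +8 =40
r29=11101 pc4: +16 =56
r30=11110 pc4: +16 =72
r31=11111 pc5: +32 =104
r32=100000 pc1: +2 =106
r33=100001 pc2: +4 =110
r34=100010 pc2: +4 =114
r35=100011 pc3: +8 =122
r36=100100 pc2: +4 =126
r37=100101 pc3: +8 =134
r38=100110 pc3: +8 =142
r39=100111 pc4: +16 =158
r40=101000 pc2: +4 =162
r41=101001 pc3: +8 =170
r42=101010 pc3: +8 =178
r43=101011 pc4: +16 =194
r44=101100 pc3: +8 =202
r45=101101 pc4: +16 =218
r46=101110 pc4: +16 =234
r47=101111 pc5: +32 =266
r48=110000 pc2: +4 =270
r49=110001 pc3: +8 =278
r50=110010 pc3: +8 =286
r51=110011 pc4: +16 =302
r52=110100 pc3: +8 =310
r53=110101 pc4: +16 =326
r54=110110 pc4: +16 =342
r55=110111 pc5: +32 =374
r56=111000 pc3: +8 =382
r57=111001 pc4: +16 =398
r58=111010 pc4: +16 =414
r59=111011 pc5: +32 =446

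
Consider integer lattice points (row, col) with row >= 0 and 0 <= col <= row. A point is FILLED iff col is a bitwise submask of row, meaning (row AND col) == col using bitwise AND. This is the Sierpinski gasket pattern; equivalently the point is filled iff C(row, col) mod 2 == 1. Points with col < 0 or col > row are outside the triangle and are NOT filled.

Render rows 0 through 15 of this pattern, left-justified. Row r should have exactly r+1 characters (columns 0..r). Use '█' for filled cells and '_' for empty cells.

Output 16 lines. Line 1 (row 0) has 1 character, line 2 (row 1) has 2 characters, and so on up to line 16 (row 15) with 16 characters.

r0=0: █
r1=1: ██
r2=10: █_█
r3=11: ████
r4=100: █___█
r5=101: ██__██
r6=110: █_█_█_█
r7=111: ████████
r8=1000: █_______█
r9=1001: ██______██
r10=1010: █_█_____█_█
r11=1011: ████____████
r12=1100: █___█___█___█
r13=1101: ██__██__██__██
r14=1110: █_█_█_█_█_█_█_█
r15=1111: ████████████████

Answer: █
██
█_█
████
█___█
██__██
█_█_█_█
████████
█_______█
██______██
█_█_____█_█
████____████
█___█___█___█
██__██__██__██
█_█_█_█_█_█_█_█
████████████████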